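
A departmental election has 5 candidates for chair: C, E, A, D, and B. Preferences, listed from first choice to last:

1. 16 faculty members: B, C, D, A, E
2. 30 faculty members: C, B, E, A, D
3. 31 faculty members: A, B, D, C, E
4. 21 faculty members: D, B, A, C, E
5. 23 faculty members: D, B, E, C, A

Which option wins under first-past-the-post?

First-place votes: C 30, E 0, A 31, D 44, B 16.
D has the most first-place votes.

D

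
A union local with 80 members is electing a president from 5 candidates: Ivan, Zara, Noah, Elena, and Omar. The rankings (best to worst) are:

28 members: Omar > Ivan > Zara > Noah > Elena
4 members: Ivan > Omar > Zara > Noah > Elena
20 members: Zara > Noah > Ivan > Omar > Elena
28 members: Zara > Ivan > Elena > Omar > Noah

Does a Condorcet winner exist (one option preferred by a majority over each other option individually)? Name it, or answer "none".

Zara vs Ivan: 48–32 for Zara.
Zara vs Noah: 80–0 for Zara.
Zara vs Elena: 80–0 for Zara.
Zara vs Omar: 48–32 for Zara.
Zara beats every other option head-to-head.

Zara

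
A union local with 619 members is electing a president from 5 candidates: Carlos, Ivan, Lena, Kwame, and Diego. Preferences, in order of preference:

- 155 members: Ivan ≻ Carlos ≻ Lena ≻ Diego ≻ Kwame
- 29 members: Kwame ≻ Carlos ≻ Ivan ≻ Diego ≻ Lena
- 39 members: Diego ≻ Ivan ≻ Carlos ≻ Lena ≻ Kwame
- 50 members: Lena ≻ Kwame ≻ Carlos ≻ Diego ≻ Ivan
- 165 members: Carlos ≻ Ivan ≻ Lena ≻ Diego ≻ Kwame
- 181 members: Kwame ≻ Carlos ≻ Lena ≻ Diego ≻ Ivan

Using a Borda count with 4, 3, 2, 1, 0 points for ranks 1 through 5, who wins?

Carlos

Carlos: 155·3 + 29·3 + 39·2 + 50·2 + 165·4 + 181·3 = 1933
Ivan: 155·4 + 29·2 + 39·3 + 50·0 + 165·3 + 181·0 = 1290
Lena: 155·2 + 29·0 + 39·1 + 50·4 + 165·2 + 181·2 = 1241
Kwame: 155·0 + 29·4 + 39·0 + 50·3 + 165·0 + 181·4 = 990
Diego: 155·1 + 29·1 + 39·4 + 50·1 + 165·1 + 181·1 = 736
Carlos has the highest Borda score (1933).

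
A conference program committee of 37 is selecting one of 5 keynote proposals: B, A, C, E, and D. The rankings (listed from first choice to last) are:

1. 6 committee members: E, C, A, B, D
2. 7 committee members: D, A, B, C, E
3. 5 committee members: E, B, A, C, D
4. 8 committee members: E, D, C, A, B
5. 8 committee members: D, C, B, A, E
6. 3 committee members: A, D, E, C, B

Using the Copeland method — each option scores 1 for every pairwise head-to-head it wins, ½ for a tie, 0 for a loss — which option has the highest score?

E

B: loses to A, C, E, and D → score 0.
A: beats B; loses to C, E, and D → score 1.
C: beats B and A; loses to E and D → score 2.
E: beats B, A, C, and D → score 4.
D: beats B, A, and C; loses to E → score 3.
E has the best pairwise record.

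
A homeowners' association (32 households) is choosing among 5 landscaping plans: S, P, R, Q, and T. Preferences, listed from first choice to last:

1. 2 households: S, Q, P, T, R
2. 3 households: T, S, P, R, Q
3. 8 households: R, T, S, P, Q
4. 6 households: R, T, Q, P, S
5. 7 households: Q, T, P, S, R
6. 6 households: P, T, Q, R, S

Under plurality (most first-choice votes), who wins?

First-place votes: S 2, P 6, R 14, Q 7, T 3.
R has the most first-place votes.

R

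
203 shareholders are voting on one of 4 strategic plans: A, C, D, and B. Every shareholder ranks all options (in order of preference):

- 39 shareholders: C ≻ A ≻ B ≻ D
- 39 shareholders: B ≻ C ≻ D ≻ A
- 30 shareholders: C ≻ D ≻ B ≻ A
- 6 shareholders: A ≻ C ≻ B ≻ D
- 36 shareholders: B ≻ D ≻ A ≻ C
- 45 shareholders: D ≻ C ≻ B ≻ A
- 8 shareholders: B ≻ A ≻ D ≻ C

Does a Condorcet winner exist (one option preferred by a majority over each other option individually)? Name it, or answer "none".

C

C vs A: 153–50 for C.
C vs D: 114–89 for C.
C vs B: 120–83 for C.
C beats every other option head-to-head.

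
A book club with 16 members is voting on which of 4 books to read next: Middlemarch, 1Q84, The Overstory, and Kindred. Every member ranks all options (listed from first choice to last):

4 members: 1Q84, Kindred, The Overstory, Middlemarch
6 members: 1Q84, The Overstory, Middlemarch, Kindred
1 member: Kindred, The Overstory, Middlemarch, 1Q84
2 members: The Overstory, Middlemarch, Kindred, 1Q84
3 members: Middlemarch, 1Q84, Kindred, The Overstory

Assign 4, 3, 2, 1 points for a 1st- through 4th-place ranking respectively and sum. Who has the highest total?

Middlemarch: 4·1 + 6·2 + 1·2 + 2·3 + 3·4 = 36
1Q84: 4·4 + 6·4 + 1·1 + 2·1 + 3·3 = 52
The Overstory: 4·2 + 6·3 + 1·3 + 2·4 + 3·1 = 40
Kindred: 4·3 + 6·1 + 1·4 + 2·2 + 3·2 = 32
1Q84 has the highest Borda score (52).

1Q84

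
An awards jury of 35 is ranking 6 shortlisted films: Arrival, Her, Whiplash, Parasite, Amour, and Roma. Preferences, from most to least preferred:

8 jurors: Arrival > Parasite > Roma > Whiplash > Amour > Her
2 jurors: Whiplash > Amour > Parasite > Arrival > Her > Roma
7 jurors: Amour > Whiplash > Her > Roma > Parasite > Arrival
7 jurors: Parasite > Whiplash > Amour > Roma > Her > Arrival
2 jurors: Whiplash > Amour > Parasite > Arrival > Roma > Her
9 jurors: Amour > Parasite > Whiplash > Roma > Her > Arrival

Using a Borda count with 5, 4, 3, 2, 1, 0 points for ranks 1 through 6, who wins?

Arrival: 8·5 + 2·2 + 7·0 + 7·0 + 2·2 + 9·0 = 48
Her: 8·0 + 2·1 + 7·3 + 7·1 + 2·0 + 9·1 = 39
Whiplash: 8·2 + 2·5 + 7·4 + 7·4 + 2·5 + 9·3 = 119
Parasite: 8·4 + 2·3 + 7·1 + 7·5 + 2·3 + 9·4 = 122
Amour: 8·1 + 2·4 + 7·5 + 7·3 + 2·4 + 9·5 = 125
Roma: 8·3 + 2·0 + 7·2 + 7·2 + 2·1 + 9·2 = 72
Amour has the highest Borda score (125).

Amour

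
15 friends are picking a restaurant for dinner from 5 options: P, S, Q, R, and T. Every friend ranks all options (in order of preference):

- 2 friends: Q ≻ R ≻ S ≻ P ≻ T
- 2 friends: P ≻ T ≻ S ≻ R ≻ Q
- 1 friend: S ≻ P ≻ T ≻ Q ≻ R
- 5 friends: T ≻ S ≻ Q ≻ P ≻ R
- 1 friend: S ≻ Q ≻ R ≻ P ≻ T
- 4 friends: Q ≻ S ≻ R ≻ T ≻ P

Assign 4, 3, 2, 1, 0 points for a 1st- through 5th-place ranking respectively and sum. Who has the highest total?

P: 2·1 + 2·4 + 1·3 + 5·1 + 1·1 + 4·0 = 19
S: 2·2 + 2·2 + 1·4 + 5·3 + 1·4 + 4·3 = 43
Q: 2·4 + 2·0 + 1·1 + 5·2 + 1·3 + 4·4 = 38
R: 2·3 + 2·1 + 1·0 + 5·0 + 1·2 + 4·2 = 18
T: 2·0 + 2·3 + 1·2 + 5·4 + 1·0 + 4·1 = 32
S has the highest Borda score (43).

S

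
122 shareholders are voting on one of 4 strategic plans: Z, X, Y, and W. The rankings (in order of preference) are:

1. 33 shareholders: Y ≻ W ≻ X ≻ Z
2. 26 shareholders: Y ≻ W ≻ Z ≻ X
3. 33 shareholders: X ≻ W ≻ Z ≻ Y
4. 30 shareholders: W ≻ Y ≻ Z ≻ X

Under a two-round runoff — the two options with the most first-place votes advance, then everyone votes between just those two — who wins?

Round 1 first-place votes: Z 0, X 33, Y 59, W 30.
Y and X advance.
Runoff: Y is preferred to X by 89 voters; X by 33.
Y wins the runoff.

Y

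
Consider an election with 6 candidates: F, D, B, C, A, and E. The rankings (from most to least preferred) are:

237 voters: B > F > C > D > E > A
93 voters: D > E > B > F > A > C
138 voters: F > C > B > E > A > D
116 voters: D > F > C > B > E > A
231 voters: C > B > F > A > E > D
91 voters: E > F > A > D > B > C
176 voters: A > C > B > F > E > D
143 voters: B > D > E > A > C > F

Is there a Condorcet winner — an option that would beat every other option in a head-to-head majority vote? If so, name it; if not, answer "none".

Checking pairwise contests:
B beats F 880–345.
F beats D 873–352.
C beats B 661–564.
F beats C 675–550.
F beats A 906–319.
F beats E 898–327.
Every option loses at least one head-to-head, so there is no Condorcet winner.

none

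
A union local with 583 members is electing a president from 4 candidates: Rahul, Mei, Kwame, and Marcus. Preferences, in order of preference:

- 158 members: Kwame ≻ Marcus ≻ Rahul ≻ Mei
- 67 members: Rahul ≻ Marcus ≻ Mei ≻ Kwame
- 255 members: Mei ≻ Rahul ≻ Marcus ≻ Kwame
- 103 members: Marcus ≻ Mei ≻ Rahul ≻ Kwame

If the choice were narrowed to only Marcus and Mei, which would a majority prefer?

Marcus

Voters preferring Marcus to Mei: 328; preferring Mei to Marcus: 255.
Marcus wins the head-to-head.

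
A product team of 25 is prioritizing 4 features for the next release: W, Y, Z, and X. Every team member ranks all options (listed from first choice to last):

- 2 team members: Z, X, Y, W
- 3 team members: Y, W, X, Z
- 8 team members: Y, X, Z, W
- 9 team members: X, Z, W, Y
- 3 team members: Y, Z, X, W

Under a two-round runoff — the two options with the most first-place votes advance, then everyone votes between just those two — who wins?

Y

Round 1 first-place votes: W 0, Y 14, Z 2, X 9.
Y and X advance.
Runoff: Y is preferred to X by 14 voters; X by 11.
Y wins the runoff.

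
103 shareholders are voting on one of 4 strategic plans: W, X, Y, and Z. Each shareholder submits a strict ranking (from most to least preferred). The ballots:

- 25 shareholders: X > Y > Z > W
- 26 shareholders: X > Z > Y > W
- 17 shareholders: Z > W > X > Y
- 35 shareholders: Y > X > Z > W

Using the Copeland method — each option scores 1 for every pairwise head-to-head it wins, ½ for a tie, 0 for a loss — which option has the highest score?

W: loses to X, Y, and Z → score 0.
X: beats W, Y, and Z → score 3.
Y: beats W and Z; loses to X → score 2.
Z: beats W; loses to X and Y → score 1.
X has the best pairwise record.

X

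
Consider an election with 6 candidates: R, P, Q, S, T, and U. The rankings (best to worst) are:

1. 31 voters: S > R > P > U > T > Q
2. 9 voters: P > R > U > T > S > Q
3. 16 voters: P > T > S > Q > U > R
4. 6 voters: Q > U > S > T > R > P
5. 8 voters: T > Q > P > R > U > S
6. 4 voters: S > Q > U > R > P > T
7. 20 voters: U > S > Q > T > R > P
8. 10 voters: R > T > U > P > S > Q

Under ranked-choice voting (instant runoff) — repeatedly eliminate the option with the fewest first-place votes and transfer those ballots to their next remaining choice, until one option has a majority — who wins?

Round 1: R 10, P 25, Q 6, S 35, T 8, U 20. Eliminate Q.
Round 2: R 10, P 25, S 35, T 8, U 26. Eliminate T.
Round 3: R 10, P 33, S 35, U 26. Eliminate R.
Round 4: P 33, S 35, U 36. Eliminate P.
Round 5: S 51, U 53. U has a majority.

U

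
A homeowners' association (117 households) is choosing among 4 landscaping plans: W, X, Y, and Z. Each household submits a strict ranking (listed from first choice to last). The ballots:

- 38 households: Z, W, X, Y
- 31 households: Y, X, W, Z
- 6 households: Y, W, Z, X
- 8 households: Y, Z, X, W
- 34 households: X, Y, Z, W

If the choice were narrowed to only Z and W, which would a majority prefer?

Z

Voters preferring Z to W: 80; preferring W to Z: 37.
Z wins the head-to-head.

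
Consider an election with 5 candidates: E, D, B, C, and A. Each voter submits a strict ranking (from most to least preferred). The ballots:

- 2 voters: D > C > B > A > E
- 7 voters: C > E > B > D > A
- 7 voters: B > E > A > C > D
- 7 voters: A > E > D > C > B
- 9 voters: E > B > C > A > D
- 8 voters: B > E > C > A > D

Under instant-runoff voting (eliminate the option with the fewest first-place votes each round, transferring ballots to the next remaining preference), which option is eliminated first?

Round 1: E 9, D 2, B 15, C 7, A 7. Eliminate D.

D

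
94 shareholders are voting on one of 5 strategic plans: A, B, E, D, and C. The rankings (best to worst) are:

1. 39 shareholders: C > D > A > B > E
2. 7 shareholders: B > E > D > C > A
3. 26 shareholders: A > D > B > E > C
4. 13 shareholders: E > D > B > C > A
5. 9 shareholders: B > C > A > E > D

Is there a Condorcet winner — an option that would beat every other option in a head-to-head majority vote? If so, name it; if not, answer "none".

Checking pairwise contests:
D beats A 59–35.
A beats B 65–29.
A beats E 74–20.
C beats D 48–46.
B beats C 55–39.
Every option loses at least one head-to-head, so there is no Condorcet winner.

none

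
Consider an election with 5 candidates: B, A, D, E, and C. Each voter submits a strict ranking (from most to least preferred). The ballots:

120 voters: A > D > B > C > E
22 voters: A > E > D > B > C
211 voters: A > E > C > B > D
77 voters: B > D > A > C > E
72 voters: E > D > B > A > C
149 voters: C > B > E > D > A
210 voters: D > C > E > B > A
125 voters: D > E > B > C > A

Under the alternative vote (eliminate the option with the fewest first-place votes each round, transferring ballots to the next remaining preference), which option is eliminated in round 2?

B

Round 1: B 77, A 353, D 335, E 72, C 149. Eliminate E.
Round 2: B 77, A 353, D 407, C 149. Eliminate B.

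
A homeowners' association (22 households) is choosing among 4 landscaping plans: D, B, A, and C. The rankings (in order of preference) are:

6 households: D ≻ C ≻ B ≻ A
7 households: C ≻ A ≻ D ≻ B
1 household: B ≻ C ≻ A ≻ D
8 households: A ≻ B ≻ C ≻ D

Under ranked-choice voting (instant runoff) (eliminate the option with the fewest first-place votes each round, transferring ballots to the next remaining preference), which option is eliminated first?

B

Round 1: D 6, B 1, A 8, C 7. Eliminate B.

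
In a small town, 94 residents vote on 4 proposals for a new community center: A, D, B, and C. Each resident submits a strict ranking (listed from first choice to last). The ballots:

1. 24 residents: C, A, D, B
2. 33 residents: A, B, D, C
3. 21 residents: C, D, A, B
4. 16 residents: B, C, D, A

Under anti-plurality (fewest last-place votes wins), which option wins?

D

Last-place votes: A 16, D 0, B 45, C 33.
D is ranked last by the fewest voters, so D wins.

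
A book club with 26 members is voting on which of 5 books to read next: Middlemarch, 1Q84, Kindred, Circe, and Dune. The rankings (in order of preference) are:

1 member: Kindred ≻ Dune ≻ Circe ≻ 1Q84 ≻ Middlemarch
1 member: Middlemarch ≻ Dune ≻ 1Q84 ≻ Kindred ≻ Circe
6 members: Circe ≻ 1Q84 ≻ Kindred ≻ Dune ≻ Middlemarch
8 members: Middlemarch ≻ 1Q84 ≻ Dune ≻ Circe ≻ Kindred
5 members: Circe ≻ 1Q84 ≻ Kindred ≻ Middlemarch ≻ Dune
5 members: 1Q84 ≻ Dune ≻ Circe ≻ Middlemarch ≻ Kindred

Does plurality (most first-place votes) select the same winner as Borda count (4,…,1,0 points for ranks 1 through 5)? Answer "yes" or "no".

Plurality — first-place votes: Middlemarch 9, 1Q84 5, Kindred 1, Circe 11, Dune 0. Winner: Circe.
Borda — scores: Middlemarch 46, 1Q84 80, Kindred 27, Circe 64, Dune 43. Winner: 1Q84.
The two methods disagree.

no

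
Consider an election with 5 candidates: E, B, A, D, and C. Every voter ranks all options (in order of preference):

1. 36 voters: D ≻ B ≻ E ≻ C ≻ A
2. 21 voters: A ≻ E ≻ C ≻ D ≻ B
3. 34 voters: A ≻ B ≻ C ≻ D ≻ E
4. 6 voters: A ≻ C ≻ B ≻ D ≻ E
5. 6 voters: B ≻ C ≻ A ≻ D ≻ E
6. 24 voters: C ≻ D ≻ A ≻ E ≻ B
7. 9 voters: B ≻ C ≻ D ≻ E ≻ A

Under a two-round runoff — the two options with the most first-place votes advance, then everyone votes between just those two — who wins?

Round 1 first-place votes: E 0, B 15, A 61, D 36, C 24.
A and D advance.
Runoff: A is preferred to D by 67 voters; D by 69.
D wins the runoff.

D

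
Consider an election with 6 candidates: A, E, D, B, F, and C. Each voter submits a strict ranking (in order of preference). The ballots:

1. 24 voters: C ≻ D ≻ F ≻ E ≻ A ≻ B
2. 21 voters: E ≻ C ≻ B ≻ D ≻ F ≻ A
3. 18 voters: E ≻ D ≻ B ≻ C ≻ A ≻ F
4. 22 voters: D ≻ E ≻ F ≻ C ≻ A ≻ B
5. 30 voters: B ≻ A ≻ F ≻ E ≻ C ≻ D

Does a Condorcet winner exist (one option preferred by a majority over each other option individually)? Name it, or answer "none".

E vs A: 85–30 for E.
E vs D: 69–46 for E.
E vs B: 85–30 for E.
E vs F: 61–54 for E.
E vs C: 91–24 for E.
E beats every other option head-to-head.

E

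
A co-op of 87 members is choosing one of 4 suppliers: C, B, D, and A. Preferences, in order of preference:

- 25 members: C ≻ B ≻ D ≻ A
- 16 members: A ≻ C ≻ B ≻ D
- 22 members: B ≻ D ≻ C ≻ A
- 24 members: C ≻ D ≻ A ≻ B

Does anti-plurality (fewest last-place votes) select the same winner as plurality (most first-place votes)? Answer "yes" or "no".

Anti-plurality — last-place votes: C 0, B 24, D 16, A 47. Winner: C.
Plurality — first-place votes: C 49, B 22, D 0, A 16. Winner: C.
The two methods agree.

yes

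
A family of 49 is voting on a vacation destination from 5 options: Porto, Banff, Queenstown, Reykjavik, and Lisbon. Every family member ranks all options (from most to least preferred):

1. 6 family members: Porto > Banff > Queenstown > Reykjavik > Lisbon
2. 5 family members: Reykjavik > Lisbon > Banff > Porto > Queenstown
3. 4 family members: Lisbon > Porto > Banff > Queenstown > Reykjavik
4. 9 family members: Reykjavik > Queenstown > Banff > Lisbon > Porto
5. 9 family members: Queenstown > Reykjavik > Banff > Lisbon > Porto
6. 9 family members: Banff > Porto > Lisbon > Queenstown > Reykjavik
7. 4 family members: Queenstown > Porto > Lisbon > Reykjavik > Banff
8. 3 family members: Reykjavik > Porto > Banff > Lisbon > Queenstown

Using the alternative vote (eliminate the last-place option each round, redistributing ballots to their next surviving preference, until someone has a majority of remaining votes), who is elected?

Round 1: Porto 6, Banff 9, Queenstown 13, Reykjavik 17, Lisbon 4. Eliminate Lisbon.
Round 2: Porto 10, Banff 9, Queenstown 13, Reykjavik 17. Eliminate Banff.
Round 3: Porto 19, Queenstown 13, Reykjavik 17. Eliminate Queenstown.
Round 4: Porto 23, Reykjavik 26. Reykjavik has a majority.

Reykjavik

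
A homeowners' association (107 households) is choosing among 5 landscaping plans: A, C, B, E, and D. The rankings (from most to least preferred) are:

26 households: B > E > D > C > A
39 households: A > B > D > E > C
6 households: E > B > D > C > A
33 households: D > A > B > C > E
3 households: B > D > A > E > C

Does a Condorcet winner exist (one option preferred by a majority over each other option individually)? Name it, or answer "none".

Checking pairwise contests:
D beats A 68–39.
A beats C 75–32.
A beats B 72–35.
A beats E 75–32.
B beats D 74–33.
Every option loses at least one head-to-head, so there is no Condorcet winner.

none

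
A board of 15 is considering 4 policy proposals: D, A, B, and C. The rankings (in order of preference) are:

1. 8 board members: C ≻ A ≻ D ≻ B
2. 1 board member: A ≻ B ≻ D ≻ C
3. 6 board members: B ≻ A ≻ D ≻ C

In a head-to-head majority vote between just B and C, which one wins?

Voters preferring B to C: 7; preferring C to B: 8.
C wins the head-to-head.

C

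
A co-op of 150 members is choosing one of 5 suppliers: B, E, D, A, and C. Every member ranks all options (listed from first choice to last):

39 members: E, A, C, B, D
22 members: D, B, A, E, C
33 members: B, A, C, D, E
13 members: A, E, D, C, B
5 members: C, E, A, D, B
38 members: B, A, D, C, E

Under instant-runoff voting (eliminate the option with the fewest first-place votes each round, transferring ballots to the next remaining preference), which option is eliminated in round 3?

Round 1: B 71, E 39, D 22, A 13, C 5. Eliminate C.
Round 2: B 71, E 44, D 22, A 13. Eliminate A.
Round 3: B 71, E 57, D 22. Eliminate D.

D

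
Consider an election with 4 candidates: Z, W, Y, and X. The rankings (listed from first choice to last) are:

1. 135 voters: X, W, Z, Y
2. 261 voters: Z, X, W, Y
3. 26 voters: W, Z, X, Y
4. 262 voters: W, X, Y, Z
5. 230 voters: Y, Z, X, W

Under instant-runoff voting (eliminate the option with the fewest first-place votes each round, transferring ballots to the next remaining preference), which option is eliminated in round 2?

Round 1: Z 261, W 288, Y 230, X 135. Eliminate X.
Round 2: Z 261, W 423, Y 230. Eliminate Y.

Y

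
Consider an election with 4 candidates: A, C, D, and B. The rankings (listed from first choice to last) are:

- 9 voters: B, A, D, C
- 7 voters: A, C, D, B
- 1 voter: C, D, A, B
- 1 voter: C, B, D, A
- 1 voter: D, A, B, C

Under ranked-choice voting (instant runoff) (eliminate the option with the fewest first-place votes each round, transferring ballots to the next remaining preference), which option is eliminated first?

Round 1: A 7, C 2, D 1, B 9. Eliminate D.

D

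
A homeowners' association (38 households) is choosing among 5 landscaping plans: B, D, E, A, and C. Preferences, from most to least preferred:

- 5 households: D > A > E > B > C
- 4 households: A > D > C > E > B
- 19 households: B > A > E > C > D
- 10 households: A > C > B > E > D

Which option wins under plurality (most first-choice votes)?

First-place votes: B 19, D 5, E 0, A 14, C 0.
B has the most first-place votes.

B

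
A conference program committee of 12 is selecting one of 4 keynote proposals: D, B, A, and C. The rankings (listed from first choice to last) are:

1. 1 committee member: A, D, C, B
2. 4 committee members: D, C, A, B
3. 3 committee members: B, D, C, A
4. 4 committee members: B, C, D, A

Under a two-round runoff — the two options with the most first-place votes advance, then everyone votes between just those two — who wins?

B

Round 1 first-place votes: D 4, B 7, A 1, C 0.
B and D advance.
Runoff: B is preferred to D by 7 voters; D by 5.
B wins the runoff.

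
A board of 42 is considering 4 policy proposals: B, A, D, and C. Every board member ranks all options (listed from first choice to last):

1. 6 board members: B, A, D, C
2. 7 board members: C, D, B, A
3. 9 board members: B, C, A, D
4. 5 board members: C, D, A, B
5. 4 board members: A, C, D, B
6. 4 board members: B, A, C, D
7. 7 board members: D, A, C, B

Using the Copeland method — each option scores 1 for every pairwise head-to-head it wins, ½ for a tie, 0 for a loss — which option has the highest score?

C

B: beats A; loses to D and C → score 1.
A: beats D; ties C; loses to B → score 1.5.
D: beats B; loses to A and C → score 1.
C: beats B and D; ties A → score 2.5.
C has the best pairwise record.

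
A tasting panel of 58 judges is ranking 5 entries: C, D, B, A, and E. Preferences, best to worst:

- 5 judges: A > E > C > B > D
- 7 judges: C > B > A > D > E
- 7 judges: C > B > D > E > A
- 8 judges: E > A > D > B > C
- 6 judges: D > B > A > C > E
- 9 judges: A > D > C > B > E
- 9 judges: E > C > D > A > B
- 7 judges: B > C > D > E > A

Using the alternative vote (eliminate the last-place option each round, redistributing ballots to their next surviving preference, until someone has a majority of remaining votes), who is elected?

Round 1: C 14, D 6, B 7, A 14, E 17. Eliminate D.
Round 2: C 14, B 13, A 14, E 17. Eliminate B.
Round 3: C 21, A 20, E 17. Eliminate E.
Round 4: C 30, A 28. C has a majority.

C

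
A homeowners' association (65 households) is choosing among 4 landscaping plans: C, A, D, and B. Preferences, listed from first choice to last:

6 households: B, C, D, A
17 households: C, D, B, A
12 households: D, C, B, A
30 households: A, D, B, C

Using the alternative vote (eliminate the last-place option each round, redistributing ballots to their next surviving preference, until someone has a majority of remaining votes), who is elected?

C

Round 1: C 17, A 30, D 12, B 6. Eliminate B.
Round 2: C 23, A 30, D 12. Eliminate D.
Round 3: C 35, A 30. C has a majority.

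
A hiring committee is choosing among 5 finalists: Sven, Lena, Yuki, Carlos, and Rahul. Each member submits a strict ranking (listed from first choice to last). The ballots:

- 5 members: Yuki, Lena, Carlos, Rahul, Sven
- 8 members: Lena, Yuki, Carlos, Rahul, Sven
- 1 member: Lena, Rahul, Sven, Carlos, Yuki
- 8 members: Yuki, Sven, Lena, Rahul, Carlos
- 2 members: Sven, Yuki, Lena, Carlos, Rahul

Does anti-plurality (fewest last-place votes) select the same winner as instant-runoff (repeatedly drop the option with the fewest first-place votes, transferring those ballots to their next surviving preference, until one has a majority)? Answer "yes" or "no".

Anti-plurality — last-place votes: Sven 13, Lena 0, Yuki 1, Carlos 8, Rahul 2. Winner: Lena.
Instant-runoff — R1 Sven 2, Lena 9, Yuki 13, Carlos 0, Rahul 0 (Yuki winner). Winner: Yuki.
The two methods disagree.

no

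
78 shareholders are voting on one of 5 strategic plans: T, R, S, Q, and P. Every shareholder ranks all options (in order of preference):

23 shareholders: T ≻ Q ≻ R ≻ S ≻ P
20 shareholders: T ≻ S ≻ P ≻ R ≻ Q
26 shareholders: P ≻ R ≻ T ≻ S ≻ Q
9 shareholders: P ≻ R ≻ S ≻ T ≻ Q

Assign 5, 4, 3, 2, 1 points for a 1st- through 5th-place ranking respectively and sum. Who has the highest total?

T: 23·5 + 20·5 + 26·3 + 9·2 = 311
R: 23·3 + 20·2 + 26·4 + 9·4 = 249
S: 23·2 + 20·4 + 26·2 + 9·3 = 205
Q: 23·4 + 20·1 + 26·1 + 9·1 = 147
P: 23·1 + 20·3 + 26·5 + 9·5 = 258
T has the highest Borda score (311).

T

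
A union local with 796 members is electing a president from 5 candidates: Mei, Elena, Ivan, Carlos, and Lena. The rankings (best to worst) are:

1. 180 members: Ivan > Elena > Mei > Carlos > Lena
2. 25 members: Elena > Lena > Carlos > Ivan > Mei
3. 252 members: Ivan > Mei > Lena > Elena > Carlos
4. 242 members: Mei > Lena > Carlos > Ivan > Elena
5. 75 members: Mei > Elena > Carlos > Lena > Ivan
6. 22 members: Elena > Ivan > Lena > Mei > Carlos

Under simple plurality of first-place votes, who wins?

First-place votes: Mei 317, Elena 47, Ivan 432, Carlos 0, Lena 0.
Ivan has the most first-place votes.

Ivan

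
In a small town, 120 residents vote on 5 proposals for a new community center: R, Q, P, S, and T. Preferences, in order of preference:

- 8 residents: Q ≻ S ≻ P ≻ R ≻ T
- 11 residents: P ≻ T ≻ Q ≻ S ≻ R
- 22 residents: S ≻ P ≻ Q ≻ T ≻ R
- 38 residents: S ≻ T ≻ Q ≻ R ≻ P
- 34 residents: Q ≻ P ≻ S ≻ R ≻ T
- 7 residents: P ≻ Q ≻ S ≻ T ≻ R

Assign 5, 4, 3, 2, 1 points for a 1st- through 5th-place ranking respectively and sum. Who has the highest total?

R: 8·2 + 11·1 + 22·1 + 38·2 + 34·2 + 7·1 = 200
Q: 8·5 + 11·3 + 22·3 + 38·3 + 34·5 + 7·4 = 451
P: 8·3 + 11·5 + 22·4 + 38·1 + 34·4 + 7·5 = 376
S: 8·4 + 11·2 + 22·5 + 38·5 + 34·3 + 7·3 = 477
T: 8·1 + 11·4 + 22·2 + 38·4 + 34·1 + 7·2 = 296
S has the highest Borda score (477).

S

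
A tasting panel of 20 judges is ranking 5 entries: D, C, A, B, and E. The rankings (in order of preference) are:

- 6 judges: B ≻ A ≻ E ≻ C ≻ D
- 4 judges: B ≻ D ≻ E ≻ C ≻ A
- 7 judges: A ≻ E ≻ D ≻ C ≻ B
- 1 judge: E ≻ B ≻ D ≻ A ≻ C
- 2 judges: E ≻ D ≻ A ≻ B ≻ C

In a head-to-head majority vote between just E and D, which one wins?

Voters preferring E to D: 16; preferring D to E: 4.
E wins the head-to-head.

E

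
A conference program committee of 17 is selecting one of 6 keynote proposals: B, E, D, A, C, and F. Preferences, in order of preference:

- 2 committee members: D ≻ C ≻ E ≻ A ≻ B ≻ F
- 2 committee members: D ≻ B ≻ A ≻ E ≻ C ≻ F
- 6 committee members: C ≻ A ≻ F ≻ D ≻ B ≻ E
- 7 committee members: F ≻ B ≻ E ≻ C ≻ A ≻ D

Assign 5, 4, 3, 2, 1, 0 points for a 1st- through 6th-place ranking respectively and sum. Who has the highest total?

B: 2·1 + 2·4 + 6·1 + 7·4 = 44
E: 2·3 + 2·2 + 6·0 + 7·3 = 31
D: 2·5 + 2·5 + 6·2 + 7·0 = 32
A: 2·2 + 2·3 + 6·4 + 7·1 = 41
C: 2·4 + 2·1 + 6·5 + 7·2 = 54
F: 2·0 + 2·0 + 6·3 + 7·5 = 53
C has the highest Borda score (54).

C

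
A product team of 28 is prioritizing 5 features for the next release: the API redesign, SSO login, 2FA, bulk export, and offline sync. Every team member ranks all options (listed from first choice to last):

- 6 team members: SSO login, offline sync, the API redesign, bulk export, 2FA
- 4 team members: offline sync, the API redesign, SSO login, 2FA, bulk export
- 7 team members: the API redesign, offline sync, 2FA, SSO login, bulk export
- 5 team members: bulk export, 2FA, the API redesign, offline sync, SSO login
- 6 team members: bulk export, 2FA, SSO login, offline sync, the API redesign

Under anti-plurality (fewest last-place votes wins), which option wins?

offline sync

Last-place votes: the API redesign 6, SSO login 5, 2FA 6, bulk export 11, offline sync 0.
offline sync is ranked last by the fewest voters, so offline sync wins.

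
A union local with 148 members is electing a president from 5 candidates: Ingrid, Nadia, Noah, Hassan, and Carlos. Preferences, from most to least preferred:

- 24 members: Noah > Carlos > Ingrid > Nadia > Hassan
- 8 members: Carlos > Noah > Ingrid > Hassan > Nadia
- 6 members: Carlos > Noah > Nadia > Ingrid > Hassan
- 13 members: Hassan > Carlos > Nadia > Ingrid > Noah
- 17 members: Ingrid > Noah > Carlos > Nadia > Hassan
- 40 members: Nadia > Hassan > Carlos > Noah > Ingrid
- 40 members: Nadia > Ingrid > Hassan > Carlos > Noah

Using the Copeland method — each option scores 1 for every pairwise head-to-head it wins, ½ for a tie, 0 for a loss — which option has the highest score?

Ingrid: beats Hassan; loses to Nadia, Noah, and Carlos → score 1.
Nadia: beats Ingrid, Noah, Hassan, and Carlos → score 4.
Noah: beats Ingrid; loses to Nadia, Hassan, and Carlos → score 1.
Hassan: beats Noah and Carlos; loses to Ingrid and Nadia → score 2.
Carlos: beats Ingrid and Noah; loses to Nadia and Hassan → score 2.
Nadia has the best pairwise record.

Nadia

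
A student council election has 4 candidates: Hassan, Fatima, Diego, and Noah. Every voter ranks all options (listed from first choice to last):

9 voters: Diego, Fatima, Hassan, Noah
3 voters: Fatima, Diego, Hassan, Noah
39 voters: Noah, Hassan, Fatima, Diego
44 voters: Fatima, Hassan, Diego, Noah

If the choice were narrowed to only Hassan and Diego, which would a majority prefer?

Voters preferring Hassan to Diego: 83; preferring Diego to Hassan: 12.
Hassan wins the head-to-head.

Hassan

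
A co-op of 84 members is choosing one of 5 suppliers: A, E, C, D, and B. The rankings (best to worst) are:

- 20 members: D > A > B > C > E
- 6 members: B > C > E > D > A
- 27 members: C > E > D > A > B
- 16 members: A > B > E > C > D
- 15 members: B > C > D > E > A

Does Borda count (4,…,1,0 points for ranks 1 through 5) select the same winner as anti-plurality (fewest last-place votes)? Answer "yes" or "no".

Borda — scores: A 151, E 140, C 207, D 170, B 172. Winner: C.
Anti-plurality — last-place votes: A 21, E 20, C 0, D 16, B 27. Winner: C.
The two methods agree.

yes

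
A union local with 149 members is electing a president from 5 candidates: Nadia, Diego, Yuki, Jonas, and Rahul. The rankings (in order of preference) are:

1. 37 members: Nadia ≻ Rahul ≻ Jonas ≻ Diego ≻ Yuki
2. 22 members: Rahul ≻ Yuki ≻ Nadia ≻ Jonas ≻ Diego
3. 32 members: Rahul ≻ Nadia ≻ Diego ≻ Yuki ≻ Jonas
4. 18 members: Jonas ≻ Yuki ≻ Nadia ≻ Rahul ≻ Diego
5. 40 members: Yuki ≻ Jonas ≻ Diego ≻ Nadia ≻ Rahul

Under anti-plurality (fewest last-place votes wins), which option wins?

Last-place votes: Nadia 0, Diego 40, Yuki 37, Jonas 32, Rahul 40.
Nadia is ranked last by the fewest voters, so Nadia wins.

Nadia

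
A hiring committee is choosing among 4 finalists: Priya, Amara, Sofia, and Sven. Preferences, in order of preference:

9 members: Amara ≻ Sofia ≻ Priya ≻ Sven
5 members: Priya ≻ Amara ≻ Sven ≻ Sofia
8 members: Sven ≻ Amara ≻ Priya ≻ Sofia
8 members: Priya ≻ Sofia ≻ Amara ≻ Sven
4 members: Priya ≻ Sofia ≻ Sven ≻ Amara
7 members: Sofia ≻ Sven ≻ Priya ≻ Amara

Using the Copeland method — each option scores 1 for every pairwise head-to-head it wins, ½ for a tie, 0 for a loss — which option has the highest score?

Priya

Priya: beats Amara, Sofia, and Sven → score 3.
Amara: beats Sofia and Sven; loses to Priya → score 2.
Sofia: beats Sven; loses to Priya and Amara → score 1.
Sven: loses to Priya, Amara, and Sofia → score 0.
Priya has the best pairwise record.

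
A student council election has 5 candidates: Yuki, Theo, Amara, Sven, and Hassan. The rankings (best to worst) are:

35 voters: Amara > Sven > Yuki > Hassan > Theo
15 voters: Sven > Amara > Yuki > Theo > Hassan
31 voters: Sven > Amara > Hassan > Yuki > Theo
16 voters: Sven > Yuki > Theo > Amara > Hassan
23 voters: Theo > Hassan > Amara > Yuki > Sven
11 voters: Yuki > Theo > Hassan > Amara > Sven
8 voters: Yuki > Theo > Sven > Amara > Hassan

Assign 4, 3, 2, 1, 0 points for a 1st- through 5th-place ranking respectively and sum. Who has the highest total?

Yuki: 35·2 + 15·2 + 31·1 + 16·3 + 23·1 + 11·4 + 8·4 = 278
Theo: 35·0 + 15·1 + 31·0 + 16·2 + 23·4 + 11·3 + 8·3 = 196
Amara: 35·4 + 15·3 + 31·3 + 16·1 + 23·2 + 11·1 + 8·1 = 359
Sven: 35·3 + 15·4 + 31·4 + 16·4 + 23·0 + 11·0 + 8·2 = 369
Hassan: 35·1 + 15·0 + 31·2 + 16·0 + 23·3 + 11·2 + 8·0 = 188
Sven has the highest Borda score (369).

Sven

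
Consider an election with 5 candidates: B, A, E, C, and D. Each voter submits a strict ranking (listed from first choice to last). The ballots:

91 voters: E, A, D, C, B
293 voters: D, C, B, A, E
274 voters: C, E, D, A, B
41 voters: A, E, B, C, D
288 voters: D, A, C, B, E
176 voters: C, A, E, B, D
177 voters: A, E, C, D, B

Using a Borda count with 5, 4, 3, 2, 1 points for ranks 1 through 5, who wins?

B: 91·1 + 293·3 + 274·1 + 41·3 + 288·2 + 176·2 + 177·1 = 2472
A: 91·4 + 293·2 + 274·2 + 41·5 + 288·4 + 176·4 + 177·5 = 4444
E: 91·5 + 293·1 + 274·4 + 41·4 + 288·1 + 176·3 + 177·4 = 3532
C: 91·2 + 293·4 + 274·5 + 41·2 + 288·3 + 176·5 + 177·3 = 5081
D: 91·3 + 293·5 + 274·3 + 41·1 + 288·5 + 176·1 + 177·2 = 4571
C has the highest Borda score (5081).

C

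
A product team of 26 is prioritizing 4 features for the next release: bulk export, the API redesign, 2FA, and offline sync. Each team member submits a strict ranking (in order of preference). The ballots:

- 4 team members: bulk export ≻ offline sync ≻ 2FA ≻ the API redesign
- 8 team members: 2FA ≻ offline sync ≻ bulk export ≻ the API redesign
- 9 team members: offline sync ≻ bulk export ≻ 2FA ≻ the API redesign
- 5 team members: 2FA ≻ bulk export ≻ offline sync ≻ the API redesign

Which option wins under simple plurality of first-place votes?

2FA

First-place votes: bulk export 4, the API redesign 0, 2FA 13, offline sync 9.
2FA has the most first-place votes.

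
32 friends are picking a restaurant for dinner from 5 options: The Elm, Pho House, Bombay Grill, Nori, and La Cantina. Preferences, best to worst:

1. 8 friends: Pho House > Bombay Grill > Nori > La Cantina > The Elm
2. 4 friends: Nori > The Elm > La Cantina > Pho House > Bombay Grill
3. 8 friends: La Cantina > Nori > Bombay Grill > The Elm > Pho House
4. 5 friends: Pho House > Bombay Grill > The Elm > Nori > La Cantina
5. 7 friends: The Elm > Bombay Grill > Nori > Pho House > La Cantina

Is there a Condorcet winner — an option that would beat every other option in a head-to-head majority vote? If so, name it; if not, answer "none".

none

Checking pairwise contests:
Bombay Grill beats The Elm 21–11.
The Elm beats Pho House 19–13.
Pho House beats Bombay Grill 17–15.
Bombay Grill beats Nori 20–12.
Pho House beats La Cantina 20–12.
Every option loses at least one head-to-head, so there is no Condorcet winner.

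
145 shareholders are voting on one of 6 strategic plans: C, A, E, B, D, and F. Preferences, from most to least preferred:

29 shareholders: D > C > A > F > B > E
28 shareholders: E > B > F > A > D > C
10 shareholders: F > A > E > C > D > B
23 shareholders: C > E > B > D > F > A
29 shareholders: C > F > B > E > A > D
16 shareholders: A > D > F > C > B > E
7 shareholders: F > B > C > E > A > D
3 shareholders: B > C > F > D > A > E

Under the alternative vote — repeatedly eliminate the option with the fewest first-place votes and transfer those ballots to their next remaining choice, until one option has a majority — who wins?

Round 1: C 52, A 16, E 28, B 3, D 29, F 17. Eliminate B.
Round 2: C 55, A 16, E 28, D 29, F 17. Eliminate A.
Round 3: C 55, E 28, D 45, F 17. Eliminate F.
Round 4: C 62, E 38, D 45. Eliminate E.
Round 5: C 72, D 73. D has a majority.

D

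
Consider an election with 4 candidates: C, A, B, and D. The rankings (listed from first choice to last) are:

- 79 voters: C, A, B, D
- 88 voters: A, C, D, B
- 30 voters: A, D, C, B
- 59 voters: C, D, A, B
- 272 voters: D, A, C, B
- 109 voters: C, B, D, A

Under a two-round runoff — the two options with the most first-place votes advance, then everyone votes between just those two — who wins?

C

Round 1 first-place votes: C 247, A 118, B 0, D 272.
D and C advance.
Runoff: D is preferred to C by 302 voters; C by 335.
C wins the runoff.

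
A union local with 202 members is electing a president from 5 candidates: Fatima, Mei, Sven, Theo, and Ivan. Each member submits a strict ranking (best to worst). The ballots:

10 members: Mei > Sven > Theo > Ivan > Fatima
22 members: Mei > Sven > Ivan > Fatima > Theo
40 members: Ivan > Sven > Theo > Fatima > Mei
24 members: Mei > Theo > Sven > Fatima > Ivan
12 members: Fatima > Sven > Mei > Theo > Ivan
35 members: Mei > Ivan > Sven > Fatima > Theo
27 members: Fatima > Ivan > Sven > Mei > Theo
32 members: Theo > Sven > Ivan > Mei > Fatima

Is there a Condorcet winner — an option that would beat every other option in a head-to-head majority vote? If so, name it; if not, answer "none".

Checking pairwise contests:
Mei beats Fatima 123–79.
Sven beats Mei 111–91.
Ivan beats Sven 102–100.
Mei beats Theo 130–72.
Mei beats Ivan 103–99.
Every option loses at least one head-to-head, so there is no Condorcet winner.

none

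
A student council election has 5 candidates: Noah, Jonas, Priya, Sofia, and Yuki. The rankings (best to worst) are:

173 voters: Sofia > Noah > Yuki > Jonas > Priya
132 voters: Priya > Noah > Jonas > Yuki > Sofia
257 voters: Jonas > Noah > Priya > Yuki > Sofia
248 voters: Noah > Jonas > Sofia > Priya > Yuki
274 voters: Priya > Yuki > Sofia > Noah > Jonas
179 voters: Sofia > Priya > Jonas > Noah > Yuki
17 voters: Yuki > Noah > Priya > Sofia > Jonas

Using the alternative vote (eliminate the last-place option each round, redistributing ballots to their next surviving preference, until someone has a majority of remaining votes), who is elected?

Noah

Round 1: Noah 248, Jonas 257, Priya 406, Sofia 352, Yuki 17. Eliminate Yuki.
Round 2: Noah 265, Jonas 257, Priya 406, Sofia 352. Eliminate Jonas.
Round 3: Noah 522, Priya 406, Sofia 352. Eliminate Sofia.
Round 4: Noah 695, Priya 585. Noah has a majority.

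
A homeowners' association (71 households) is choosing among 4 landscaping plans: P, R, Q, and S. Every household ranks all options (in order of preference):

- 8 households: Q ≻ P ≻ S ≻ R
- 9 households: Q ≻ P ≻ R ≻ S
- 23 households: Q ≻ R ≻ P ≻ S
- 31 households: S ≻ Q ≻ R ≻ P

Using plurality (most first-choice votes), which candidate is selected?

Q

First-place votes: P 0, R 0, Q 40, S 31.
Q has the most first-place votes.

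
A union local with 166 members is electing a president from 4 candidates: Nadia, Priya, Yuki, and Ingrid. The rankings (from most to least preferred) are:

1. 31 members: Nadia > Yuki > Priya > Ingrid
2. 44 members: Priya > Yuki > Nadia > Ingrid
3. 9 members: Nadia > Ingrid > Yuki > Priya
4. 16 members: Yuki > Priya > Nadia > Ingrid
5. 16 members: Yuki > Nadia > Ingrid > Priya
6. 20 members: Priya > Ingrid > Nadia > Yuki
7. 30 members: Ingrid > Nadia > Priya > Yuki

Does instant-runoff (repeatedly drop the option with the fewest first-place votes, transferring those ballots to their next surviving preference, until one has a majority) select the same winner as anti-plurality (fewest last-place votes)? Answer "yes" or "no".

Instant-runoff — R1 Nadia 40, Priya 64, Yuki 32, Ingrid 30 (Ingrid out); R2 Nadia 70, Priya 64, Yuki 32 (Yuki out); R3 Nadia 86, Priya 80 (Nadia winner). Winner: Nadia.
Anti-plurality — last-place votes: Nadia 0, Priya 25, Yuki 50, Ingrid 91. Winner: Nadia.
The two methods agree.

yes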